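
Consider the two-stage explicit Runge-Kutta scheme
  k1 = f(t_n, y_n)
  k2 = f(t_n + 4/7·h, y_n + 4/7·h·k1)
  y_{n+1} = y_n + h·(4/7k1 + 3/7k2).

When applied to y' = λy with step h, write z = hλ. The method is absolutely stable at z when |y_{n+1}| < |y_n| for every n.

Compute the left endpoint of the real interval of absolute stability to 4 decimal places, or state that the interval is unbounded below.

Set f=λy, z=hλ:
  k1=λy_n ⇒ h·k1=z·y_n;  k2=λ(1+4/7z)y_n ⇒ h·k2=z(1+4/7z)y_n
  y_{n+1}/y_n = 1 + 4/7z + 3/7z(1+4/7z) = 1 + z + 12/49z²
  so R(z) = 1 + z + 12/49z².

Need |R(x)|<1, x<0.
x=-1.76: |R|=0.0014
R=1: x+12/49x²=0 ⇒ x=−49/12=-4.0833; min R=1−1/(4·12/49)=-0.0208>−1
Confirm numerically:
  x=-3.767: |R|=0.70817 <1
  x=-3.050: |R|=0.22816 <1
  x=-2.945: |R|=0.17901 <1
  x=-4.459: |R|=1.41023 >1
  x=-4.430: |R|=1.37610 >1
  x=-4.213: |R|=1.13378 >1
So |R|<1 on (-4.0833, 0).

left endpoint -4.0833.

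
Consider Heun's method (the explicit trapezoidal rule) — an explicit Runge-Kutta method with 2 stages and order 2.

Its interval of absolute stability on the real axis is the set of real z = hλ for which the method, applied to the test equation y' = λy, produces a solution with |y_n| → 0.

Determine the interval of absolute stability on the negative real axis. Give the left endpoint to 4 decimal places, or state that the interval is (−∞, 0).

On y'=λy, z=hλ:
  order 2, 2-stage ⇒ R(z)=1+z+z^2/2
  (e.g. R(-1.77)=0.79645, |R|=0.79645)

Boundary: |R(x)|=1, x<0.
x=-1.77: |R|=0.7964
|R(-2.13)|=1.1384 |R(-0.94)|=0.5018 |R(-0.79)|=0.5221
Bisect:
  x_lo=-2.4602 |R|=1.5662  x_hi=-0.2730 |R|=0.7642
  mid=-1.36664 |R|=0.56721 →hi
  mid=-1.91344 |R|=0.91719 →hi
  mid=-2.18684 |R|=1.20430 →lo
  mid=-2.05014 |R|=1.05140 →lo
  mid=-1.98179 |R|=0.98196 →hi
  mid=-2.01597 |R|=1.01610 →lo
  mid=-1.99888 |R|=0.99888 →hi
  mid=-2.00742 |R|=1.00745 →lo
  mid=-2.00315 |R|=1.00316 →lo
  ...
  [-2.00008,-1.99995] ⇒ x*=-2.0000
So |R|<1 on (-2.0000, 0).

(-2.0000, 0).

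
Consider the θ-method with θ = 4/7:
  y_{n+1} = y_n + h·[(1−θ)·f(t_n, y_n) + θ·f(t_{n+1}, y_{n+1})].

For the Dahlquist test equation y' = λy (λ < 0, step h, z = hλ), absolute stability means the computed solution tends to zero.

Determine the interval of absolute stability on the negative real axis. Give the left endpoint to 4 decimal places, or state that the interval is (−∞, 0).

(−∞, 0) — no finite endpoint.

Set f=λy, z=hλ:
  y_{n+1} = y_n + z·[3/7·y_n + 4/7·y_{n+1}] ⇒ (1 − 4/7z)y_{n+1} = (1 + 3/7z)y_n
  R(z) = (1 + 3/7z)/(1 − 4/7z).

Find x<0 with |R(x)|<1.
x=-1.44: |R|=0.2100
x=-2: |R|=0.0667
x=-10: |R|=0.4894
x=-100: |R|=0.7199
θ=4/7≥1/2 ⇒ |1+3/7x|<|1−4/7x| ∀x<0 ⇒ interval (−∞,0).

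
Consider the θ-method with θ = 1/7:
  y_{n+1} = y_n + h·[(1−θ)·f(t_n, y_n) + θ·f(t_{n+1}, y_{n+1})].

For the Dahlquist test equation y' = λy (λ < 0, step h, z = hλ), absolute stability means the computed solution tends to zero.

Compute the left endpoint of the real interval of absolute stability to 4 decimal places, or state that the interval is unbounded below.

z* = -2.8000.

Test eqn y'=λy, z=hλ:
  y_{n+1} = y_n + z·[6/7·y_n + 1/7·y_{n+1}] ⇒ (1 − 1/7z)y_{n+1} = (1 + 6/7z)y_n
  Hence R(z) = (1 + 6/7z)/(1 − 1/7z).

Need |R(x)|<1, x<0.
x=-0.74: |R|=0.3307
R=−1: 1+6/7x = −1+1/7x ⇒ -5/7x=2 ⇒ x=2/(-5/7)=-2.8000
Confirm numerically:
  x=-2.468: |R|=0.82467 <1
  x=-1.705: |R|=0.37105 <1
  x=-1.329: |R|=0.11694 <1
  x=-3.339: |R|=1.26066 >1
  x=-3.046: |R|=1.12244 >1
So |R|<1 on (-2.8000, 0).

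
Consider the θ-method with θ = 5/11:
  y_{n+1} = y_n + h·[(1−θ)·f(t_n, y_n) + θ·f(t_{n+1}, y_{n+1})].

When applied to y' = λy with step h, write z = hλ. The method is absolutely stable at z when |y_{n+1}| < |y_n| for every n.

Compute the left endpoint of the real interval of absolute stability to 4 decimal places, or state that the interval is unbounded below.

z* = -22.0000.

Set f=λy, z=hλ:
  y_{n+1} = y_n + z·[6/11·y_n + 5/11·y_{n+1}] ⇒ (1 − 5/11z)y_{n+1} = (1 + 6/11z)y_n
  ⇒ R(z) = (1 + 6/11z)/(1 − 5/11z).

Solve |R(x)|<1 on ℝ⁻.
x=-1.61: |R|=0.0703
R=−1: 1+6/11x = −1+5/11x ⇒ -1/11x=2 ⇒ x=2/(-1/11)=-22.0000
Confirm numerically:
  x=-15.314: |R|=0.92365 <1
  x=-14.207: |R|=0.90500 <1
  x=-13.850: |R|=0.89844 <1
  x=-9.132: |R|=0.77289 <1
  x=-22.395: |R|=1.00321 >1
  x=-22.243: |R|=1.00199 >1
  x=-22.135: |R|=1.00111 >1
Interval (-22.0000, 0).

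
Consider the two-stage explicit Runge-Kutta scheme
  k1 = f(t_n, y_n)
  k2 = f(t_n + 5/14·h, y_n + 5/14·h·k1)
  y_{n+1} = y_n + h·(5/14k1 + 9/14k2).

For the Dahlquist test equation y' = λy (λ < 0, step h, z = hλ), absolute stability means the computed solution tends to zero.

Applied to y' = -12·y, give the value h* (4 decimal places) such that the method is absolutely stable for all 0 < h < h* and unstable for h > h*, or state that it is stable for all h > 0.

(-4.3556,0); λ=-12 ⇒ h* = (196/45)/12 = 0.3630.

Test eqn y'=λy, z=hλ:
  k1=λy_n ⇒ h·k1=z·y_n;  k2=λ(1+5/14z)y_n ⇒ h·k2=z(1+5/14z)y_n
  y_{n+1}/y_n = 1 + 5/14z + 9/14z(1+5/14z) = 1 + z + 45/196z²
  so R(z) = 1 + z + 45/196z².

Need |R(x)|<1, x<0.
x=-0.74: |R|=0.3857
R=1: x+45/196x²=0 ⇒ x=−196/45=-4.3556; min R=1−1/(4·45/196)=-0.0889>−1
Confirm numerically:
  x=-4.049: |R|=0.71502 <1
  x=-2.300: |R|=0.08546 <1
  x=-2.211: |R|=0.08864 <1
  x=-4.920: |R|=1.63759 >1
  x=-4.885: |R|=1.59380 >1
Interval (-4.3556, 0).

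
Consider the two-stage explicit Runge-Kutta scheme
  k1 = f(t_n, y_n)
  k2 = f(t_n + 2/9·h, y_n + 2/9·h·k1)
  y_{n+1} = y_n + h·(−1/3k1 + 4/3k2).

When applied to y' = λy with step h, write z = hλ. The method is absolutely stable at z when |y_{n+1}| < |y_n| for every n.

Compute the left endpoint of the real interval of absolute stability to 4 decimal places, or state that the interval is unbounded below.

z* = -3.3750.

Set f=λy, z=hλ:
  k1=λy_n ⇒ h·k1=z·y_n;  k2=λ(1+2/9z)y_n ⇒ h·k2=z(1+2/9z)y_n
  y_{n+1}/y_n = 1 − 1/3z + 4/3z(1+2/9z) = 1 + z + 8/27z²
  so R(z) = 1 + z + 8/27z².

Find x<0 with |R(x)|<1.
x=-1.63: |R|=0.1572
R=1: x+8/27x²=0 ⇒ x=−27/8=-3.3750; min R=1−1/(4·8/27)=0.1562>−1
Confirm numerically:
  x=-2.938: |R|=0.61958 <1
  x=-2.189: |R|=0.23077 <1
  x=-2.006: |R|=0.18631 <1
  x=-1.488: |R|=0.16804 <1
  x=-3.960: |R|=1.68640 >1
  x=-3.610: |R|=1.25136 >1
Interval (-3.3750, 0).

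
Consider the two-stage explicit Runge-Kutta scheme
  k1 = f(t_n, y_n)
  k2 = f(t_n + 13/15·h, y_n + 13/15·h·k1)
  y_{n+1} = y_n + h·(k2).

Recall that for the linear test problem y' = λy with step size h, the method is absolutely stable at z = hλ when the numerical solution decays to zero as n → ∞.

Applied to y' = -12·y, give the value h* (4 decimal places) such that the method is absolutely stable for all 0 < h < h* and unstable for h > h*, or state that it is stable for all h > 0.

Set f=λy, z=hλ:
  k1=λy_n ⇒ h·k1=z·y_n;  k2=λ(1+13/15z)y_n ⇒ h·k2=z(1+13/15z)y_n
  y_{n+1}/y_n = 1 + z(1+13/15z) = 1 + z + 13/15z²
  ⇒ R(z) = 1 + z + 13/15z².

Solve |R(x)|<1 on ℝ⁻.
x=-0.65: |R|=0.7162
R=1: x+13/15x²=0 ⇒ x=−15/13=-1.1538; min R=1−1/(4·13/15)=0.7115>−1
Confirm numerically:
  x=-1.056: |R|=0.91045 <1
  x=-0.883: |R|=0.79273 <1
  x=-0.711: |R|=0.72712 <1
  x=-0.628: |R|=0.71380 <1
  x=-1.442: |R|=1.36012 >1
  x=-1.227: |R|=1.07779 >1
Interval (-1.1538, 0).

(-1.1538,0); λ=-12 ⇒ h* = (15/13)/12 = 0.0962.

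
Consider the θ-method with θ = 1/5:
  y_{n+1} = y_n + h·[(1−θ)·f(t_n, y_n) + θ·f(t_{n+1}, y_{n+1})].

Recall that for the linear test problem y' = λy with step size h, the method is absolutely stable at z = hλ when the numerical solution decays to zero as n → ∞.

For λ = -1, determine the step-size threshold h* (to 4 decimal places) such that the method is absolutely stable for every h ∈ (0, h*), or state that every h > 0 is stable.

Test eqn y'=λy, z=hλ:
  y_{n+1} = y_n + z·[4/5·y_n + 1/5·y_{n+1}] ⇒ (1 − 1/5z)y_{n+1} = (1 + 4/5z)y_n
  Hence R(z) = (1 + 4/5z)/(1 − 1/5z).

Need |R(x)|<1, x<0.
x=-0.93: |R|=0.2159
R=−1: 1+4/5x = −1+1/5x ⇒ -3/5x=2 ⇒ x=2/(-3/5)=-3.3333
Confirm numerically:
  x=-2.622: |R|=0.72002 <1
  x=-2.258: |R|=0.55552 <1
  x=-1.954: |R|=0.40495 <1
  x=-1.590: |R|=0.20637 <1
  x=-3.826: |R|=1.16746 >1
  x=-3.530: |R|=1.06917 >1
So |R|<1 on (-3.3333, 0).

(-3.3333,0); λ=-1 ⇒ h* = (10/3)/1 = 3.3333.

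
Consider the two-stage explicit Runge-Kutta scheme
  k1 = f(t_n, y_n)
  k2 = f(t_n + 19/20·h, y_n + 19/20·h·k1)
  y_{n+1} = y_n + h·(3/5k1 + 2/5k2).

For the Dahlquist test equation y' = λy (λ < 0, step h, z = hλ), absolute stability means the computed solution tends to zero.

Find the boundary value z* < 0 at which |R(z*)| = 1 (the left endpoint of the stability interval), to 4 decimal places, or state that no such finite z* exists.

Set f=λy, z=hλ:
  k1=λy_n ⇒ h·k1=z·y_n;  k2=λ(1+19/20z)y_n ⇒ h·k2=z(1+19/20z)y_n
  y_{n+1}/y_n = 1 + 3/5z + 2/5z(1+19/20z) = 1 + z + 19/50z²
  so R(z) = 1 + z + 19/50z².

Boundary: |R(x)|=1, x<0.
x=-1.54: |R|=0.3612
R=1: x+19/50x²=0 ⇒ x=−50/19=-2.6316; min R=1−1/(4·19/50)=0.3421>−1
Confirm numerically:
  x=-2.148: |R|=0.60528 <1
  x=-1.339: |R|=0.34231 <1
  x=-1.155: |R|=0.35193 <1
  x=-3.123: |R|=1.58319 >1
  x=-3.050: |R|=1.48495 >1
  x=-2.985: |R|=1.40089 >1
Stable set (-2.6316, 0).

z* = -2.6316.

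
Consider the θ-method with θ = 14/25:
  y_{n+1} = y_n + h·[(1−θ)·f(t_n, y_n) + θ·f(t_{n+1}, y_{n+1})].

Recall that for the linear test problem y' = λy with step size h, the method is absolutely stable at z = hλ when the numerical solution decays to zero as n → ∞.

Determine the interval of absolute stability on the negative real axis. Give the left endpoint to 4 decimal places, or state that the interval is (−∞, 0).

Set f=λy, z=hλ:
  y_{n+1} = y_n + z·[11/25·y_n + 14/25·y_{n+1}] ⇒ (1 − 14/25z)y_{n+1} = (1 + 11/25z)y_n
  R(z) = (1 + 11/25z)/(1 − 14/25z).

Need |R(x)|<1, x<0.
x=-0.66: |R|=0.5181
x=-2: |R|=0.0566
x=-10: |R|=0.5152
x=-100: |R|=0.7544
θ=14/25≥1/2 ⇒ |1+11/25x|<|1−14/25x| ∀x<0 ⇒ stable on all of ℝ⁻.

interval (−∞, 0).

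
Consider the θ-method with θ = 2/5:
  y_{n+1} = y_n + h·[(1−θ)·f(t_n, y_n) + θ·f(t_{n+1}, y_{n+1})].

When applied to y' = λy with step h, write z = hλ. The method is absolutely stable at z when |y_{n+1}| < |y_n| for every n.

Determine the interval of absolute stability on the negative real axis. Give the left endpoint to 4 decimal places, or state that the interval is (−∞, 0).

Set f=λy, z=hλ:
  y_{n+1} = y_n + z·[3/5·y_n + 2/5·y_{n+1}] ⇒ (1 − 2/5z)y_{n+1} = (1 + 3/5z)y_n
  Hence R(z) = (1 + 3/5z)/(1 − 2/5z).

Boundary: |R(x)|=1, x<0.
x=-1.69: |R|=0.0084
R=−1: 1+3/5x = −1+2/5x ⇒ -1/5x=2 ⇒ x=2/(-1/5)=-10.0000
Confirm numerically:
  x=-9.813: |R|=0.99241 <1
  x=-7.413: |R|=0.86951 <1
  x=-4.608: |R|=0.62071 <1
  x=-10.295: |R|=1.01153 >1
  x=-10.148: |R|=1.00585 >1
  x=-10.117: |R|=1.00464 >1
So |R|<1 on (-10.0000, 0).

z∈(-10.0000,0).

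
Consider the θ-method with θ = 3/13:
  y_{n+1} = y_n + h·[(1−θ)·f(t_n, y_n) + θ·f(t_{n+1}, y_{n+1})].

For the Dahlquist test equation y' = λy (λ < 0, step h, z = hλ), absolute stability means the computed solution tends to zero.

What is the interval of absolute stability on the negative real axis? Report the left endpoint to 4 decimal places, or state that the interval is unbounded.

z∈(-3.7143,0).

Set f=λy, z=hλ:
  y_{n+1} = y_n + z·[10/13·y_n + 3/13·y_{n+1}] ⇒ (1 − 3/13z)y_{n+1} = (1 + 10/13z)y_n
  so R(z) = (1 + 10/13z)/(1 − 3/13z).

Solve |R(x)|<1 on ℝ⁻.
x=-1.44: |R|=0.0808
R=−1: 1+10/13x = −1+3/13x ⇒ -7/13x=2 ⇒ x=2/(-7/13)=-3.7143
Confirm numerically:
  x=-3.465: |R|=0.92541 <1
  x=-3.135: |R|=0.81901 <1
  x=-2.720: |R|=0.67108 <1
  x=-4.235: |R|=1.14180 >1
  x=-3.814: |R|=1.02856 >1
Stable set (-3.7143, 0).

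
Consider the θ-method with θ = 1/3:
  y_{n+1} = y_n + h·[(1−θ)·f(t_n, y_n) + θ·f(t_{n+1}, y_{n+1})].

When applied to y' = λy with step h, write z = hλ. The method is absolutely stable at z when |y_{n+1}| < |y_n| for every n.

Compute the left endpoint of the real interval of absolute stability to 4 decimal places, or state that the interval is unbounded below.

On y'=λy, z=hλ:
  y_{n+1} = y_n + z·[2/3·y_n + 1/3·y_{n+1}] ⇒ (1 − 1/3z)y_{n+1} = (1 + 2/3z)y_n
  Hence R(z) = (1 + 2/3z)/(1 − 1/3z).

Solve |R(x)|<1 on ℝ⁻.
x=-1.11: |R|=0.1898
R=−1: 1+2/3x = −1+1/3x ⇒ -1/3x=2 ⇒ x=2/(-1/3)=-6.0000
Confirm numerically:
  x=-4.195: |R|=0.74913 <1
  x=-3.704: |R|=0.65752 <1
  x=-3.505: |R|=0.61645 <1
  x=-6.570: |R|=1.05956 >1
  x=-6.297: |R|=1.03195 >1
  x=-6.041: |R|=1.00453 >1
So |R|<1 on (-6.0000, 0).

left endpoint -6.0000.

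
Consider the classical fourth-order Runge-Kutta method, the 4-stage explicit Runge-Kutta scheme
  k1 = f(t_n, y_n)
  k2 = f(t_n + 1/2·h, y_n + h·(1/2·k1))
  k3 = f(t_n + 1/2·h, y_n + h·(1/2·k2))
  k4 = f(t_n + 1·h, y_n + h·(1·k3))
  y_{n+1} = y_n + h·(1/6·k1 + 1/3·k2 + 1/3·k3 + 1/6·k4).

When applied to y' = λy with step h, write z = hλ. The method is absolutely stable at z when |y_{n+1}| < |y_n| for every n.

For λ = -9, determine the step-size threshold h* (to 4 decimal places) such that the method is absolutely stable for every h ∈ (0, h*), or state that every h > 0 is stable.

(-2.7853,0); λ=-9 ⇒ h* = 0.3095.

With y'=λy (z=hλ):
  order 4, 4-stage ⇒ R(z)=1+z+z^2/2+z^3/6+z^4/24
  (e.g. R(-0.73)=0.48345, |R|=0.48345)

Solve |R(x)|<1 on ℝ⁻.
x=-0.73: |R|=0.4834
|R(-2.84)|=1.0857 |R(-2.29)|=0.4764 |R(-2.14)|=0.3903
Bisect:
  x_lo=-3.6401 |R|=3.2619  x_hi=-0.1701 |R|=0.8436
  mid=-1.90510 |R|=0.30606 →hi
  mid=-2.77261 |R|=0.98105 →hi
  mid=-3.20637 |R|=1.84398 →lo
  mid=-2.98949 |R|=1.35412 →lo
  mid=-2.88105 |R|=1.15423 →lo
  mid=-2.82683 |R|=1.06445 →lo
  mid=-2.79972 |R|=1.02197 →lo
  mid=-2.78617 |R|=1.00132 →lo
  mid=-2.77939 |R|=0.99113 →hi
  mid=-2.78278 |R|=0.99621 →hi
  ...
  [-2.78532,-2.78511] ⇒ x*=-2.7853
Interval (-2.7853, 0).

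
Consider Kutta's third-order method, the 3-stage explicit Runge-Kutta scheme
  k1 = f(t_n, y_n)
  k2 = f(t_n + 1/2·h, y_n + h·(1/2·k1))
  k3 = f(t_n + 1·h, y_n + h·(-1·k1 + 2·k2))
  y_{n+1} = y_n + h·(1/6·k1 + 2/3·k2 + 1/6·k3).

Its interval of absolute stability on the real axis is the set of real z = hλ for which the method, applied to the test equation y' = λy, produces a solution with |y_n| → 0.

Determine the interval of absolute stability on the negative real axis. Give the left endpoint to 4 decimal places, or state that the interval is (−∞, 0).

Test eqn y'=λy, z=hλ:
  order 3, 3-stage ⇒ R(z)=1+z+z^2/2+z^3/6
  (e.g. R(-1.65)=-0.03744, |R|=0.03744)

Need |R(x)|<1, x<0.
x=-1.65: |R|=0.0374
|R(-2.5)|=0.9792 |R(-1.94)|=0.2751 |R(-0.64)|=0.5211
Bisect:
  x_lo=-3.0842 |R|=2.2178  x_hi=-0.2191 |R|=0.8032
  mid=-1.65165 |R|=0.03861 →hi
  mid=-2.36795 |R|=0.77728 →hi
  mid=-2.72610 |R|=1.38684 →lo
  mid=-2.54702 |R|=1.05725 →lo
  mid=-2.45748 |R|=0.91142 →hi
  mid=-2.50225 |R|=0.98283 →hi
  mid=-2.52464 |R|=1.01966 →lo
  mid=-2.51344 |R|=1.00115 →lo
  mid=-2.50785 |R|=0.99197 →hi
  ...
  [-2.51275,-2.51257] ⇒ x*=-2.5127
So |R|<1 on (-2.5127, 0).

z∈(-2.5127,0).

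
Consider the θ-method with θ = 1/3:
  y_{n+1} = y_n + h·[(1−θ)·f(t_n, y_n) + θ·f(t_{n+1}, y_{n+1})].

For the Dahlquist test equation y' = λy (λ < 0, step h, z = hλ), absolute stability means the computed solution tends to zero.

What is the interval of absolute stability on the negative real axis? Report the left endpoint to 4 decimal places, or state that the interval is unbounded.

On y'=λy, z=hλ:
  y_{n+1} = y_n + z·[2/3·y_n + 1/3·y_{n+1}] ⇒ (1 − 1/3z)y_{n+1} = (1 + 2/3z)y_n
  so R(z) = (1 + 2/3z)/(1 − 1/3z).

Solve |R(x)|<1 on ℝ⁻.
x=-1.56: |R|=0.0263
R=−1: 1+2/3x = −1+1/3x ⇒ -1/3x=2 ⇒ x=2/(-1/3)=-6.0000
Confirm numerically:
  x=-5.388: |R|=0.92704 <1
  x=-4.589: |R|=0.81407 <1
  x=-3.436: |R|=0.60162 <1
  x=-3.308: |R|=0.57324 <1
  x=-6.442: |R|=1.04681 >1
  x=-6.304: |R|=1.03267 >1
  x=-6.132: |R|=1.01445 >1
So |R|<1 on (-6.0000, 0).

(-6.0000, 0).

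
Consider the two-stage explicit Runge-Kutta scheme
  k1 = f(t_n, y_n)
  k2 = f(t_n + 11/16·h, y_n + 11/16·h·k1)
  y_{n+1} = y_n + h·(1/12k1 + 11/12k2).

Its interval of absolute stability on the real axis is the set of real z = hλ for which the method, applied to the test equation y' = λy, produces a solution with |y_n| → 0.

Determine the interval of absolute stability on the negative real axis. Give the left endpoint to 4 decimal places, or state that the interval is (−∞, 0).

z∈(-1.5868,0).

On y'=λy, z=hλ:
  k1=λy_n ⇒ h·k1=z·y_n;  k2=λ(1+11/16z)y_n ⇒ h·k2=z(1+11/16z)y_n
  y_{n+1}/y_n = 1 + 1/12z + 11/12z(1+11/16z) = 1 + z + 121/192z²
  R(z) = 1 + z + 121/192z².

Boundary: |R(x)|=1, x<0.
x=-1.79: |R|=1.2293
R=1: x+121/192x²=0 ⇒ x=−192/121=-1.5868; min R=1−1/(4·121/192)=0.6033>−1
Confirm numerically:
  x=-1.407: |R|=0.84059 <1
  x=-1.185: |R|=0.69995 <1
  x=-0.910: |R|=0.61188 <1
  x=-0.699: |R|=0.60892 <1
  x=-1.774: |R|=1.20931 >1
  x=-1.742: |R|=1.17041 >1
Stable set (-1.5868, 0).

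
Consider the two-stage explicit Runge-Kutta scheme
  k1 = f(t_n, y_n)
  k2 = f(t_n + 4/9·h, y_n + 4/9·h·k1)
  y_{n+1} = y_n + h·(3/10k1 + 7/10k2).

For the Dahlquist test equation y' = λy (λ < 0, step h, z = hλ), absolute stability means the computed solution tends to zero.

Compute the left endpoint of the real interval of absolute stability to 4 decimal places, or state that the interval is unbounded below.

z* = -3.2143.

With y'=λy (z=hλ):
  k1=λy_n ⇒ h·k1=z·y_n;  k2=λ(1+4/9z)y_n ⇒ h·k2=z(1+4/9z)y_n
  y_{n+1}/y_n = 1 + 3/10z + 7/10z(1+4/9z) = 1 + z + 14/45z²
  R(z) = 1 + z + 14/45z².

Solve |R(x)|<1 on ℝ⁻.
x=-1.45: |R|=0.2041
R=1: x+14/45x²=0 ⇒ x=−45/14=-3.2143; min R=1−1/(4·14/45)=0.1964>−1
Confirm numerically:
  x=-2.907: |R|=0.72209 <1
  x=-2.108: |R|=0.27447 <1
  x=-1.597: |R|=0.19646 <1
  x=-3.544: |R|=1.36354 >1
  x=-3.519: |R|=1.33360 >1
  x=-3.370: |R|=1.16326 >1
Interval (-3.2143, 0).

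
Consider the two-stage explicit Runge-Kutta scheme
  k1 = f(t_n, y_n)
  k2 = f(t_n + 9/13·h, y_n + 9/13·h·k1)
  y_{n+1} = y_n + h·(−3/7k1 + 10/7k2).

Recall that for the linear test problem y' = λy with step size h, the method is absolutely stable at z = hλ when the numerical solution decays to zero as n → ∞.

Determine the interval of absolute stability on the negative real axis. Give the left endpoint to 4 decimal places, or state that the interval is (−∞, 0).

(-1.0111, 0).

With y'=λy (z=hλ):
  k1=λy_n ⇒ h·k1=z·y_n;  k2=λ(1+9/13z)y_n ⇒ h·k2=z(1+9/13z)y_n
  y_{n+1}/y_n = 1 − 3/7z + 10/7z(1+9/13z) = 1 + z + 90/91z²
  R(z) = 1 + z + 90/91z².

Need |R(x)|<1, x<0.
x=-0.44: |R|=0.7515
R=1: x+90/91x²=0 ⇒ x=−91/90=-1.0111; min R=1−1/(4·90/91)=0.7472>−1
Confirm numerically:
  x=-0.990: |R|=0.97933 <1
  x=-0.803: |R|=0.83472 <1
  x=-0.485: |R|=0.74764 <1
  x=-1.082: |R|=1.07586 >1
  x=-1.063: |R|=1.05455 >1
  x=-1.062: |R|=1.05345 >1
Stable set (-1.0111, 0).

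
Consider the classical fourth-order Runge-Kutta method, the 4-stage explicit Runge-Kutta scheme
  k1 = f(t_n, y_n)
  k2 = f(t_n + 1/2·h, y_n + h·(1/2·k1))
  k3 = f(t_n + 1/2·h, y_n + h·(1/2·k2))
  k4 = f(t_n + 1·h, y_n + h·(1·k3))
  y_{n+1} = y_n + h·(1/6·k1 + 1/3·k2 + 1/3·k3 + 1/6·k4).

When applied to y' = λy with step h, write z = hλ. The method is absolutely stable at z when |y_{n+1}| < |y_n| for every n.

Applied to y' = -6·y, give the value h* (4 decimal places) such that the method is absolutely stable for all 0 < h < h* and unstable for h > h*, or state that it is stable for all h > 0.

With y'=λy (z=hλ):
  order 4, 4-stage ⇒ R(z)=1+z+z^2/2+z^3/6+z^4/24
  (e.g. R(-1.59)=0.27041, |R|=0.27041)

Solve |R(x)|<1 on ℝ⁻.
x=-1.59: |R|=0.2704
|R(-2.7)|=0.8788 |R(-1.89)|=0.3025 |R(-1.01)|=0.3717
Bisect:
  x_lo=-3.1338 |R|=1.6658  x_hi=-0.3487 |R|=0.7056
  mid=-1.74125 |R|=0.27786 →hi
  mid=-2.43753 |R|=0.59038 →hi
  mid=-2.78567 |R|=1.00056 →lo
  mid=-2.61160 |R|=0.76818 →hi
  mid=-2.69863 |R|=0.87701 →hi
  mid=-2.74215 |R|=0.93688 →hi
  mid=-2.76391 |R|=0.96823 →hi
  mid=-2.77479 |R|=0.98428 →hi
  ...
  [-2.78533,-2.78516] ⇒ x*=-2.7853
Interval (-2.7853, 0).

(-2.7853,0); λ=-6 ⇒ h* = 0.4642.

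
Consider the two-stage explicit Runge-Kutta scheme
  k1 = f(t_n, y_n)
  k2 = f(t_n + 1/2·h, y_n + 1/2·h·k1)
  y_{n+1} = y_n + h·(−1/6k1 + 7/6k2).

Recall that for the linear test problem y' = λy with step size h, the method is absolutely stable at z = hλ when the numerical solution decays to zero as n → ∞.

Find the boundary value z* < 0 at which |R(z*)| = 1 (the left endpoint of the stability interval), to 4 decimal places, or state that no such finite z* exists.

z* = -1.7143.

Test eqn y'=λy, z=hλ:
  k1=λy_n ⇒ h·k1=z·y_n;  k2=λ(1+1/2z)y_n ⇒ h·k2=z(1+1/2z)y_n
  y_{n+1}/y_n = 1 − 1/6z + 7/6z(1+1/2z) = 1 + z + 7/12z²
  so R(z) = 1 + z + 7/12z².

Solve |R(x)|<1 on ℝ⁻.
x=-0.49: |R|=0.6501
R=1: x+7/12x²=0 ⇒ x=−12/7=-1.7143; min R=1−1/(4·7/12)=0.5714>−1
Confirm numerically:
  x=-1.678: |R|=0.96448 <1
  x=-1.374: |R|=0.72726 <1
  x=-1.338: |R|=0.70631 <1
  x=-1.277: |R|=0.67426 <1
  x=-2.184: |R|=1.59842 >1
  x=-2.007: |R|=1.34270 >1
Stable set (-1.7143, 0).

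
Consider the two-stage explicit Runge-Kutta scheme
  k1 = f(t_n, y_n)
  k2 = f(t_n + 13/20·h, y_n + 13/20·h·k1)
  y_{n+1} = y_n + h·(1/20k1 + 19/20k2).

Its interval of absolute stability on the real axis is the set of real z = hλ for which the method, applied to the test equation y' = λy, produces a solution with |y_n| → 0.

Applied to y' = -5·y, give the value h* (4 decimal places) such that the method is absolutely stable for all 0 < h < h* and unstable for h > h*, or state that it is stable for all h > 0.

On y'=λy, z=hλ:
  k1=λy_n ⇒ h·k1=z·y_n;  k2=λ(1+13/20z)y_n ⇒ h·k2=z(1+13/20z)y_n
  y_{n+1}/y_n = 1 + 1/20z + 19/20z(1+13/20z) = 1 + z + 247/400z²
  Hence R(z) = 1 + z + 247/400z².

Boundary: |R(x)|=1, x<0.
x=-0.79: |R|=0.5954
R=1: x+247/400x²=0 ⇒ x=−400/247=-1.6194; min R=1−1/(4·247/400)=0.5951>−1
Confirm numerically:
  x=-1.204: |R|=0.69114 <1
  x=-0.847: |R|=0.59600 <1
  x=-0.759: |R|=0.59673 <1
  x=-2.182: |R|=1.75799 >1
  x=-1.740: |R|=1.12954 >1
So |R|<1 on (-1.6194, 0).

(-1.6194,0); λ=-5 ⇒ h* = (400/247)/5 = 0.3239.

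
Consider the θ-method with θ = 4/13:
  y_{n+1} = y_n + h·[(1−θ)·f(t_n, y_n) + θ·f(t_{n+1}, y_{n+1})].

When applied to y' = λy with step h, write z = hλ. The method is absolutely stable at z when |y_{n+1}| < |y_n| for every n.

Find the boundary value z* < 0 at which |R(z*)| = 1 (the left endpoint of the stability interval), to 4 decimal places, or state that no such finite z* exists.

On y'=λy, z=hλ:
  y_{n+1} = y_n + z·[9/13·y_n + 4/13·y_{n+1}] ⇒ (1 − 4/13z)y_{n+1} = (1 + 9/13z)y_n
  Hence R(z) = (1 + 9/13z)/(1 − 4/13z).

Solve |R(x)|<1 on ℝ⁻.
x=-0.76: |R|=0.3840
R=−1: 1+9/13x = −1+4/13x ⇒ -5/13x=2 ⇒ x=2/(-5/13)=-5.2000
Confirm numerically:
  x=-4.431: |R|=0.87485 <1
  x=-3.856: |R|=0.76358 <1
  x=-3.628: |R|=0.71431 <1
  x=-2.748: |R|=0.48900 <1
  x=-5.739: |R|=1.07495 >1
  x=-5.323: |R|=1.01793 >1
So |R|<1 on (-5.2000, 0).

z* = -5.2000.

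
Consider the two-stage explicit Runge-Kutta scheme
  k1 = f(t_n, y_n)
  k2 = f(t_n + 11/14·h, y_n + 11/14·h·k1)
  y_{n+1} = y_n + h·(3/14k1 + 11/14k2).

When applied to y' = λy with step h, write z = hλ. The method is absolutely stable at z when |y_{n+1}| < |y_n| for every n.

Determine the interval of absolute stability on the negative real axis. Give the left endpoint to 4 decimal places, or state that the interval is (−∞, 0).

(-1.6198, 0).

Test eqn y'=λy, z=hλ:
  k1=λy_n ⇒ h·k1=z·y_n;  k2=λ(1+11/14z)y_n ⇒ h·k2=z(1+11/14z)y_n
  y_{n+1}/y_n = 1 + 3/14z + 11/14z(1+11/14z) = 1 + z + 121/196z²
  Hence R(z) = 1 + z + 121/196z².

Solve |R(x)|<1 on ℝ⁻.
x=-0.71: |R|=0.6012
R=1: x+121/196x²=0 ⇒ x=−196/121=-1.6198; min R=1−1/(4·121/196)=0.5950>−1
Confirm numerically:
  x=-1.412: |R|=0.81883 <1
  x=-1.117: |R|=0.65326 <1
  x=-0.861: |R|=0.59665 <1
  x=-0.775: |R|=0.59579 <1
  x=-1.970: |R|=1.42586 >1
  x=-1.734: |R|=1.12221 >1
Interval (-1.6198, 0).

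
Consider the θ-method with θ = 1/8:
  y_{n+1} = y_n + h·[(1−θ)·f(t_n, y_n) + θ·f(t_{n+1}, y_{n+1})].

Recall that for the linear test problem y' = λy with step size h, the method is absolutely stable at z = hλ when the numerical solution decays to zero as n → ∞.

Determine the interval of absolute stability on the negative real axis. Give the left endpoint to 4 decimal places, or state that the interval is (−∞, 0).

z∈(-2.6667,0).

On y'=λy, z=hλ:
  y_{n+1} = y_n + z·[7/8·y_n + 1/8·y_{n+1}] ⇒ (1 − 1/8z)y_{n+1} = (1 + 7/8z)y_n
  R(z) = (1 + 7/8z)/(1 − 1/8z).

Need |R(x)|<1, x<0.
x=-0.73: |R|=0.3310
R=−1: 1+7/8x = −1+1/8x ⇒ -3/4x=2 ⇒ x=2/(-3/4)=-2.6667
Confirm numerically:
  x=-2.048: |R|=0.63057 <1
  x=-1.633: |R|=0.35617 <1
  x=-1.258: |R|=0.08706 <1
  x=-3.038: |R|=1.20185 >1
  x=-2.971: |R|=1.16644 >1
Stable set (-2.6667, 0).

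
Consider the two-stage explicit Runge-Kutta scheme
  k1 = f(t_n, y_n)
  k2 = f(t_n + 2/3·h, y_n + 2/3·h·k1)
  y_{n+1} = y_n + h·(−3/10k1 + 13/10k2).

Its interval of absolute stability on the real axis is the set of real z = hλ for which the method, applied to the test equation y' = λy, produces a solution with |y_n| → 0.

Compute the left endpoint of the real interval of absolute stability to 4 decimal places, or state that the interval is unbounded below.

With y'=λy (z=hλ):
  k1=λy_n ⇒ h·k1=z·y_n;  k2=λ(1+2/3z)y_n ⇒ h·k2=z(1+2/3z)y_n
  y_{n+1}/y_n = 1 − 3/10z + 13/10z(1+2/3z) = 1 + z + 13/15z²
  so R(z) = 1 + z + 13/15z².

Find x<0 with |R(x)|<1.
x=-1.54: |R|=1.5154
R=1: x+13/15x²=0 ⇒ x=−15/13=-1.1538; min R=1−1/(4·13/15)=0.7115>−1
Confirm numerically:
  x=-1.113: |R|=0.96060 <1
  x=-0.736: |R|=0.73347 <1
  x=-0.609: |R|=0.71243 <1
  x=-0.596: |R|=0.71185 <1
  x=-1.656: |R|=1.72069 >1
  x=-1.547: |R|=1.52711 >1
Interval (-1.1538, 0).

left endpoint -1.1538.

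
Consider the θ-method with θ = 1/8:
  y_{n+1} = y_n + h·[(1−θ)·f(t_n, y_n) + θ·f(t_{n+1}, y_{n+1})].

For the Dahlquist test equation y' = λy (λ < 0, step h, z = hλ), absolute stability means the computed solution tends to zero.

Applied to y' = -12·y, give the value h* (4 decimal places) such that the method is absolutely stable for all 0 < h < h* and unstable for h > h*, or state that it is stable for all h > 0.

With y'=λy (z=hλ):
  y_{n+1} = y_n + z·[7/8·y_n + 1/8·y_{n+1}] ⇒ (1 − 1/8z)y_{n+1} = (1 + 7/8z)y_n
  so R(z) = (1 + 7/8z)/(1 − 1/8z).

Boundary: |R(x)|=1, x<0.
x=-1.49: |R|=0.2561
R=−1: 1+7/8x = −1+1/8x ⇒ -3/4x=2 ⇒ x=2/(-3/4)=-2.6667
Confirm numerically:
  x=-2.617: |R|=0.97193 <1
  x=-2.025: |R|=0.61596 <1
  x=-1.559: |R|=0.30474 <1
  x=-3.172: |R|=1.27139 >1
  x=-2.901: |R|=1.12898 >1
Interval (-2.6667, 0).

(-2.6667,0); λ=-12 ⇒ h* = (8/3)/12 = 0.2222.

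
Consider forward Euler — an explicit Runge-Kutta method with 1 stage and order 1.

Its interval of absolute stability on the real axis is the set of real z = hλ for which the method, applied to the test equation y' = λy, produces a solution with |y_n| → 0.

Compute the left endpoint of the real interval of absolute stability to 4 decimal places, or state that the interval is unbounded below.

On y'=λy, z=hλ:
  order 1, 1-stage ⇒ R(z)=1+z
  (e.g. R(-0.3)=0.70000, |R|=0.70000)

Solve |R(x)|<1 on ℝ⁻.
x=-0.3: |R|=0.7000
|R(-1.68)|=0.6800 |R(-1)|=0.0000 |R(-0.98)|=0.0200
Bisect:
  x_lo=-2.7424 |R|=1.7424  x_hi=-0.0994 |R|=0.9006
  mid=-1.42091 |R|=0.42091 →hi
  mid=-2.08165 |R|=1.08165 →lo
  mid=-1.75128 |R|=0.75128 →hi
  mid=-1.91646 |R|=0.91646 →hi
  mid=-1.99905 |R|=0.99905 →hi
  mid=-2.04035 |R|=1.04035 →lo
  mid=-2.01970 |R|=1.01970 →lo
  ...
  [-2.00002,-1.99986] ⇒ x*=-2.0000
Interval (-2.0000, 0).

left endpoint -2.0000.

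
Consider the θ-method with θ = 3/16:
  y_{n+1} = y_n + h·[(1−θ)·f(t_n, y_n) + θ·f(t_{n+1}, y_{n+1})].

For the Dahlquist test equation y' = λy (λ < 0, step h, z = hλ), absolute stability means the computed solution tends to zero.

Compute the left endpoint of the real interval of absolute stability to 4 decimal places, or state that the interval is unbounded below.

left endpoint -3.2000.

On y'=λy, z=hλ:
  y_{n+1} = y_n + z·[13/16·y_n + 3/16·y_{n+1}] ⇒ (1 − 3/16z)y_{n+1} = (1 + 13/16z)y_n
  ⇒ R(z) = (1 + 13/16z)/(1 − 3/16z).

Boundary: |R(x)|=1, x<0.
x=-1.79: |R|=0.3402
R=−1: 1+13/16x = −1+3/16x ⇒ -5/8x=2 ⇒ x=2/(-5/8)=-3.2000
Confirm numerically:
  x=-1.918: |R|=0.41068 <1
  x=-1.479: |R|=0.15790 <1
  x=-1.328: |R|=0.06325 <1
  x=-1.303: |R|=0.04716 <1
  x=-3.765: |R|=1.20700 >1
  x=-3.517: |R|=1.11939 >1
  x=-3.343: |R|=1.05494 >1
So |R|<1 on (-3.2000, 0).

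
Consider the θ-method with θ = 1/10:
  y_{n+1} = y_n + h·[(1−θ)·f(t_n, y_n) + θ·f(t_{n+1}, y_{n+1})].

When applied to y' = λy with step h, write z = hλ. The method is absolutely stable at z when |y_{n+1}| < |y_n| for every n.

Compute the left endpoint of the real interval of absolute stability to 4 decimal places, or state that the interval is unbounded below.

Test eqn y'=λy, z=hλ:
  y_{n+1} = y_n + z·[9/10·y_n + 1/10·y_{n+1}] ⇒ (1 − 1/10z)y_{n+1} = (1 + 9/10z)y_n
  so R(z) = (1 + 9/10z)/(1 − 1/10z).

Solve |R(x)|<1 on ℝ⁻.
x=-1.19: |R|=0.0634
R=−1: 1+9/10x = −1+1/10x ⇒ -4/5x=2 ⇒ x=2/(-4/5)=-2.5000
Confirm numerically:
  x=-2.406: |R|=0.93938 <1
  x=-2.090: |R|=0.72870 <1
  x=-1.355: |R|=0.19331 <1
  x=-1.246: |R|=0.10795 <1
  x=-2.947: |R|=1.27620 >1
  x=-2.662: |R|=1.10235 >1
Stable set (-2.5000, 0).

left endpoint -2.5000.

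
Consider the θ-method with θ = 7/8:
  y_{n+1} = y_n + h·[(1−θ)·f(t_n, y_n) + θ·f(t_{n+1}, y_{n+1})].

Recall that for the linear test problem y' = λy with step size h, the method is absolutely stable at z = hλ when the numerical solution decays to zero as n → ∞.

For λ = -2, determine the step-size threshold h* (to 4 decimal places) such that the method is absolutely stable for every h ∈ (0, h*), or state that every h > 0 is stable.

On y'=λy, z=hλ:
  y_{n+1} = y_n + z·[1/8·y_n + 7/8·y_{n+1}] ⇒ (1 − 7/8z)y_{n+1} = (1 + 1/8z)y_n
  R(z) = (1 + 1/8z)/(1 − 7/8z).

Solve |R(x)|<1 on ℝ⁻.
x=-1.03: |R|=0.4583
x=-2: |R|=0.2727
x=-10: |R|=0.0256
x=-100: |R|=0.1299
θ=7/8≥1/2 ⇒ |1+1/8x|<|1−7/8x| ∀x<0 ⇒ unbounded interval.

unbounded; (−∞, 0). Any h>0 works for λ=-2.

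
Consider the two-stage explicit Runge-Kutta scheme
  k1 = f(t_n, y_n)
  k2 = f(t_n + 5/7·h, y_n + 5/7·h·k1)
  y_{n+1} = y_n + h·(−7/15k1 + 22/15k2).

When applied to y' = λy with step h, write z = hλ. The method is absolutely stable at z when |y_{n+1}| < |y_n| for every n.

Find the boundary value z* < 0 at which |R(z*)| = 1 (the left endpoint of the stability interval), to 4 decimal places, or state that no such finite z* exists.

z* = -0.9545.

With y'=λy (z=hλ):
  k1=λy_n ⇒ h·k1=z·y_n;  k2=λ(1+5/7z)y_n ⇒ h·k2=z(1+5/7z)y_n
  y_{n+1}/y_n = 1 − 7/15z + 22/15z(1+5/7z) = 1 + z + 22/21z²
  so R(z) = 1 + z + 22/21z².

Find x<0 with |R(x)|<1.
x=-1.37: |R|=1.5963
R=1: x+22/21x²=0 ⇒ x=−21/22=-0.9545; min R=1−1/(4·22/21)=0.7614>−1
Confirm numerically:
  x=-0.898: |R|=0.94680 <1
  x=-0.833: |R|=0.89393 <1
  x=-0.712: |R|=0.81908 <1
  x=-0.573: |R|=0.77096 <1
  x=-1.471: |R|=1.79588 >1
  x=-1.411: |R|=1.67473 >1
Interval (-0.9545, 0).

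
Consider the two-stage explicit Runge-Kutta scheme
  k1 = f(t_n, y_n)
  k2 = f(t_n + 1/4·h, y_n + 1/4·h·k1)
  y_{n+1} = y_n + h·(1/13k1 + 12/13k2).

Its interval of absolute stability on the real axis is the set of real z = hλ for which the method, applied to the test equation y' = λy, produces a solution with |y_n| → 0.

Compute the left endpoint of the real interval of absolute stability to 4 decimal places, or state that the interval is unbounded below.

On y'=λy, z=hλ:
  k1=λy_n ⇒ h·k1=z·y_n;  k2=λ(1+1/4z)y_n ⇒ h·k2=z(1+1/4z)y_n
  y_{n+1}/y_n = 1 + 1/13z + 12/13z(1+1/4z) = 1 + z + 3/13z²
  R(z) = 1 + z + 3/13z².

Need |R(x)|<1, x<0.
x=-0.76: |R|=0.3733
R=1: x+3/13x²=0 ⇒ x=−13/3=-4.3333; min R=1−1/(4·3/13)=-0.0833>−1
Confirm numerically:
  x=-3.133: |R|=0.13216 <1
  x=-2.953: |R|=0.05936 <1
  x=-2.307: |R|=0.07879 <1
  x=-1.973: |R|=0.07468 <1
  x=-4.791: |R|=1.50600 >1
  x=-4.647: |R|=1.33637 >1
  x=-4.550: |R|=1.22750 >1
Stable set (-4.3333, 0).

left endpoint -4.3333.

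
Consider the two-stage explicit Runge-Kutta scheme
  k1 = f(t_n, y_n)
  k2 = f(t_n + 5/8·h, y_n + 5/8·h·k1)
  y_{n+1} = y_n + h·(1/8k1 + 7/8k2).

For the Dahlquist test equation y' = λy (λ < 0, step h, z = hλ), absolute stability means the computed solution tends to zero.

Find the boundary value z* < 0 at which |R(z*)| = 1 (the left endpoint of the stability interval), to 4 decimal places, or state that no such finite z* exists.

With y'=λy (z=hλ):
  k1=λy_n ⇒ h·k1=z·y_n;  k2=λ(1+5/8z)y_n ⇒ h·k2=z(1+5/8z)y_n
  y_{n+1}/y_n = 1 + 1/8z + 7/8z(1+5/8z) = 1 + z + 35/64z²
  ⇒ R(z) = 1 + z + 35/64z².

Solve |R(x)|<1 on ℝ⁻.
x=-1.25: |R|=0.6045
R=1: x+35/64x²=0 ⇒ x=−64/35=-1.8286; min R=1−1/(4·35/64)=0.5429>−1
Confirm numerically:
  x=-1.095: |R|=0.56072 <1
  x=-0.978: |R|=0.54508 <1
  x=-0.834: |R|=0.54638 <1
  x=-2.224: |R|=1.48094 >1
  x=-2.086: |R|=1.29367 >1
  x=-2.011: |R|=1.20063 >1
So |R|<1 on (-1.8286, 0).

z* = -1.8286.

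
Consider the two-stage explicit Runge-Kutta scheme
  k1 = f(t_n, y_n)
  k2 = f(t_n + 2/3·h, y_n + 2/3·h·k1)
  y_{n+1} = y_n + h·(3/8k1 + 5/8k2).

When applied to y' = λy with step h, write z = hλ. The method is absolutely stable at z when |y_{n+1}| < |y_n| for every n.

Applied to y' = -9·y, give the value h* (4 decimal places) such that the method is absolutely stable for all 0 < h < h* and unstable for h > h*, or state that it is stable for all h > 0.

Set f=λy, z=hλ:
  k1=λy_n ⇒ h·k1=z·y_n;  k2=λ(1+2/3z)y_n ⇒ h·k2=z(1+2/3z)y_n
  y_{n+1}/y_n = 1 + 3/8z + 5/8z(1+2/3z) = 1 + z + 5/12z²
  R(z) = 1 + z + 5/12z².

Find x<0 with |R(x)|<1.
x=-1.6: |R|=0.4667
R=1: x+5/12x²=0 ⇒ x=−12/5=-2.4000; min R=1−1/(4·5/12)=0.4000>−1
Confirm numerically:
  x=-2.181: |R|=0.80098 <1
  x=-1.273: |R|=0.40222 <1
  x=-1.099: |R|=0.40425 <1
  x=-2.972: |R|=1.70833 >1
  x=-2.635: |R|=1.25801 >1
So |R|<1 on (-2.4000, 0).

(-2.4000,0); λ=-9 ⇒ h* = (12/5)/9 = 0.2667.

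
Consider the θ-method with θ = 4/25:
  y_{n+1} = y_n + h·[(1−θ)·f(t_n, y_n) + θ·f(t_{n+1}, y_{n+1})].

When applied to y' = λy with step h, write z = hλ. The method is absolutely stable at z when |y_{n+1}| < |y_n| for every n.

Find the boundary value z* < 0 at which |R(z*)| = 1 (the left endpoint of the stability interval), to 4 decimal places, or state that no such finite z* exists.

On y'=λy, z=hλ:
  y_{n+1} = y_n + z·[21/25·y_n + 4/25·y_{n+1}] ⇒ (1 − 4/25z)y_{n+1} = (1 + 21/25z)y_n
  ⇒ R(z) = (1 + 21/25z)/(1 − 4/25z).

Boundary: |R(x)|=1, x<0.
x=-0.77: |R|=0.3145
R=−1: 1+21/25x = −1+4/25x ⇒ -17/25x=2 ⇒ x=2/(-17/25)=-2.9412
Confirm numerically:
  x=-1.638: |R|=0.29786 <1
  x=-1.622: |R|=0.28779 <1
  x=-1.315: |R|=0.08642 <1
  x=-1.263: |R|=0.05068 <1
  x=-3.519: |R|=1.25138 >1
  x=-3.407: |R|=1.20501 >1
  x=-3.118: |R|=1.08022 >1
Stable set (-2.9412, 0).

z* = -2.9412.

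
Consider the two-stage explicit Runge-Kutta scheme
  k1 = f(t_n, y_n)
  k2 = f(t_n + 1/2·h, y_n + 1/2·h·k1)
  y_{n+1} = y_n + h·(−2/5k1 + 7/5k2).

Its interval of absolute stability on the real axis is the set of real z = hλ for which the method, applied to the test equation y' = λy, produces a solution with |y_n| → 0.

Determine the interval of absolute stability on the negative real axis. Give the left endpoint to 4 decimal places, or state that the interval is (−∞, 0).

With y'=λy (z=hλ):
  k1=λy_n ⇒ h·k1=z·y_n;  k2=λ(1+1/2z)y_n ⇒ h·k2=z(1+1/2z)y_n
  y_{n+1}/y_n = 1 − 2/5z + 7/5z(1+1/2z) = 1 + z + 7/10z²
  ⇒ R(z) = 1 + z + 7/10z².

Find x<0 with |R(x)|<1.
x=-1.24: |R|=0.8363
R=1: x+7/10x²=0 ⇒ x=−10/7=-1.4286; min R=1−1/(4·7/10)=0.6429>−1
Confirm numerically:
  x=-1.213: |R|=0.81696 <1
  x=-0.668: |R|=0.64436 <1
  x=-0.638: |R|=0.64693 <1
  x=-1.849: |R|=1.54416 >1
  x=-1.537: |R|=1.11666 >1
Stable set (-1.4286, 0).

z∈(-1.4286,0).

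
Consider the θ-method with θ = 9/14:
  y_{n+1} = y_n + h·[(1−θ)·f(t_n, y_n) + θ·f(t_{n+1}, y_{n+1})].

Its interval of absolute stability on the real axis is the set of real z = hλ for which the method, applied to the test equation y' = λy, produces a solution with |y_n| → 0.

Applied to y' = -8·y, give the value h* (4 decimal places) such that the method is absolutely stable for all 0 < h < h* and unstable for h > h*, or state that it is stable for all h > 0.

unbounded; (−∞, 0). Any h>0 works for λ=-8.

Test eqn y'=λy, z=hλ:
  y_{n+1} = y_n + z·[5/14·y_n + 9/14·y_{n+1}] ⇒ (1 − 9/14z)y_{n+1} = (1 + 5/14z)y_n
  ⇒ R(z) = (1 + 5/14z)/(1 − 9/14z).

Need |R(x)|<1, x<0.
x=-1.26: |R|=0.3039
x=-2: |R|=0.1250
x=-10: |R|=0.3462
x=-100: |R|=0.5317
θ=9/14≥1/2 ⇒ |1+5/14x|<|1−9/14x| ∀x<0 ⇒ interval (−∞,0).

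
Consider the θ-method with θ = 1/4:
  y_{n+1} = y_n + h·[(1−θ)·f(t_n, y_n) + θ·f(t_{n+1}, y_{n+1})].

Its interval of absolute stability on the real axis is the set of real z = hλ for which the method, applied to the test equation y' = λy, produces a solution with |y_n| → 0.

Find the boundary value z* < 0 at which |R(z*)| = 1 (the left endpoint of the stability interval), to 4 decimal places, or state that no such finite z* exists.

z* = -4.0000.

Test eqn y'=λy, z=hλ:
  y_{n+1} = y_n + z·[3/4·y_n + 1/4·y_{n+1}] ⇒ (1 − 1/4z)y_{n+1} = (1 + 3/4z)y_n
  R(z) = (1 + 3/4z)/(1 − 1/4z).

Find x<0 with |R(x)|<1.
x=-0.86: |R|=0.2922
R=−1: 1+3/4x = −1+1/4x ⇒ -1/2x=2 ⇒ x=2/(-1/2)=-4.0000
Confirm numerically:
  x=-3.759: |R|=0.93788 <1
  x=-2.091: |R|=0.37317 <1
  x=-1.797: |R|=0.23995 <1
  x=-4.588: |R|=1.13694 >1
  x=-4.417: |R|=1.09909 >1
  x=-4.299: |R|=1.07206 >1
Stable set (-4.0000, 0).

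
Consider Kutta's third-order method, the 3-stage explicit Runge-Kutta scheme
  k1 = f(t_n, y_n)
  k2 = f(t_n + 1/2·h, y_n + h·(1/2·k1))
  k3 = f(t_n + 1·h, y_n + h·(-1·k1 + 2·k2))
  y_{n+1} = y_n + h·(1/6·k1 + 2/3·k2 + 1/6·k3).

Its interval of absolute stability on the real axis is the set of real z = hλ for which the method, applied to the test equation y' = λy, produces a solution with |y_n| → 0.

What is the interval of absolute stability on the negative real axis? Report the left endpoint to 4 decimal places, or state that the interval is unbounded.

z∈(-2.5127,0).

Test eqn y'=λy, z=hλ:
  order 3, 3-stage ⇒ R(z)=1+z+z^2/2+z^3/6
  (e.g. R(-1.6)=-0.00267, |R|=0.00267)

Boundary: |R(x)|=1, x<0.
x=-1.6: |R|=0.0027
|R(-1.95)|=0.2846 |R(-1.09)|=0.2882 |R(-0.71)|=0.4824
Bisect:
  x_lo=-3.1214 |R|=2.3185  x_hi=-0.2620 |R|=0.7693
  mid=-1.69172 |R|=0.06769 →hi
  mid=-2.40656 |R|=0.83374 →hi
  mid=-2.76398 |R|=1.46347 →lo
  mid=-2.58527 |R|=1.12329 →lo
  mid=-2.49592 |R|=0.97254 →hi
  mid=-2.54059 |R|=1.04638 →lo
  mid=-2.51826 |R|=1.00908 →lo
  ...
  [-2.51285,-2.51267] ⇒ x*=-2.5127
Interval (-2.5127, 0).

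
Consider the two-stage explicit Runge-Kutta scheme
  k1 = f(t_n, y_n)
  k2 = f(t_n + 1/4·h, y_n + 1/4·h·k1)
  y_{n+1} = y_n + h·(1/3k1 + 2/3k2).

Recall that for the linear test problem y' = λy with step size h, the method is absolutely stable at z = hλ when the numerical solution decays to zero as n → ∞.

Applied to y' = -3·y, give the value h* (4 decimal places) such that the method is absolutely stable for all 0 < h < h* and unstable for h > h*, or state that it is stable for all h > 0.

(-6.0000,0); λ=-3 ⇒ h* = (6)/3 = 2.0000.

Test eqn y'=λy, z=hλ:
  k1=λy_n ⇒ h·k1=z·y_n;  k2=λ(1+1/4z)y_n ⇒ h·k2=z(1+1/4z)y_n
  y_{n+1}/y_n = 1 + 1/3z + 2/3z(1+1/4z) = 1 + z + 1/6z²
  ⇒ R(z) = 1 + z + 1/6z².

Solve |R(x)|<1 on ℝ⁻.
x=-1.59: |R|=0.1686
R=1: x+1/6x²=0 ⇒ x=−6=-6.0000; min R=1−1/(4·1/6)=-0.5000>−1
Confirm numerically:
  x=-5.530: |R|=0.56682 <1
  x=-5.135: |R|=0.25970 <1
  x=-4.570: |R|=0.08918 <1
  x=-3.066: |R|=0.49927 <1
  x=-6.481: |R|=1.51956 >1
  x=-6.285: |R|=1.29854 >1
Interval (-6.0000, 0).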